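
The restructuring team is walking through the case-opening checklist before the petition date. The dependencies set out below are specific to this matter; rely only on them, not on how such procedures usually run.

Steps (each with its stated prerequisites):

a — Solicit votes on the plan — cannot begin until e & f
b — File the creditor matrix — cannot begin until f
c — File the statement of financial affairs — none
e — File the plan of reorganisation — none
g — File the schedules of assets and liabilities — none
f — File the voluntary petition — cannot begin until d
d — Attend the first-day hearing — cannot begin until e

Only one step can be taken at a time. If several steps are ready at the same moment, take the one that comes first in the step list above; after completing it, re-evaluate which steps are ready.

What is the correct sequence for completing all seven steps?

c, e and g have no prerequisites; c is listed earlier, so c is first.
Ready: e and g. e is listed earlier → e.
Ready: g and d. g is listed earlier → g.
That leaves d as the only ready step → d.
Next only f has its prerequisites met → f.
Ready: a and b. a is listed earlier → a.
b is the only step now ready → b.

c → e → g → d → f → a → b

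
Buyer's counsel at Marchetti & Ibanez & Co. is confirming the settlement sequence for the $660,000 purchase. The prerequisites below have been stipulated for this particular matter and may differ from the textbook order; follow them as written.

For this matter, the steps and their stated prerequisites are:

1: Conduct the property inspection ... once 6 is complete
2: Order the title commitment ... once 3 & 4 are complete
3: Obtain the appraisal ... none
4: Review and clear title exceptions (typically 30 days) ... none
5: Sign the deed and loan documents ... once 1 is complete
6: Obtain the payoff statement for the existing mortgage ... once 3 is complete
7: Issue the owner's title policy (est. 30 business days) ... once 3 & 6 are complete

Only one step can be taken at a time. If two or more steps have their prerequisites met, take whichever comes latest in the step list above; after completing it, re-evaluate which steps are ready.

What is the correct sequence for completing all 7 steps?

4 and 3 have no prerequisites; 4 is listed later, so 4 is first.
Next only 3 has its prerequisites met → 3.
Ready: 6 and 2. 6 is listed later → 6.
7 and 1 now also ready, so the ready set is {7, 2, 1}; 7 is listed later → 7.
2 and 1 are both available; 2 is listed later → 2.
Next only 1 has its prerequisites met → 1.
5 needed 1, now all done → 5.

4, 3, 6, 7, 2, 1, 5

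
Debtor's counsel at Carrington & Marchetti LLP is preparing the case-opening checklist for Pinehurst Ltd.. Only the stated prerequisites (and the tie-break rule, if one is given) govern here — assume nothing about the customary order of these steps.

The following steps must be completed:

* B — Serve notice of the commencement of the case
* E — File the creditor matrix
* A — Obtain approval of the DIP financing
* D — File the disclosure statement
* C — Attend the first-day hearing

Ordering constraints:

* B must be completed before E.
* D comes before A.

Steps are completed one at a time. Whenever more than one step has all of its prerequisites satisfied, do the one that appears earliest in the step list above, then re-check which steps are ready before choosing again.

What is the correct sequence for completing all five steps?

B, D and C have no prerequisites; B is listed earlier, so B is first.
E now also ready, so the ready set is {E, D, C}; E is listed earlier → E.
Now D and C have their prerequisites met. D is listed earlier, so D next.
A and C are both available; A is listed earlier → A.
Next only C has its prerequisites met → C.

B E D A C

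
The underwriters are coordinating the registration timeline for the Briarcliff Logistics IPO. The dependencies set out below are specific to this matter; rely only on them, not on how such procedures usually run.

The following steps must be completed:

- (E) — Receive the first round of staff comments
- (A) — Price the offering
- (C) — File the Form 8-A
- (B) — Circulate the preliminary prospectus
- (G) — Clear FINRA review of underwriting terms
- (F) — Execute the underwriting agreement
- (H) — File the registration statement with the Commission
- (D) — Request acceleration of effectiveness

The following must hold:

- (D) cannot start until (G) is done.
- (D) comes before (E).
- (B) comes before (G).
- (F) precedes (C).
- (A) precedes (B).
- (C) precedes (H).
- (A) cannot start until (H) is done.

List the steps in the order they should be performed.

(F) → (C) → (H) → (A) → (B) → (G) → (D) → (E)

Only (F) has no prerequisites, so it is first.
(C) is the only step now ready → (C).
(H) needed (C), now all done → (H).
That leaves (A) as the only ready step → (A).
That leaves (B) as the only ready step → (B).
(G) needed (B), now all done → (G).
(D) needed (G), now all done → (D).
(E) needed (D), now all done → (E).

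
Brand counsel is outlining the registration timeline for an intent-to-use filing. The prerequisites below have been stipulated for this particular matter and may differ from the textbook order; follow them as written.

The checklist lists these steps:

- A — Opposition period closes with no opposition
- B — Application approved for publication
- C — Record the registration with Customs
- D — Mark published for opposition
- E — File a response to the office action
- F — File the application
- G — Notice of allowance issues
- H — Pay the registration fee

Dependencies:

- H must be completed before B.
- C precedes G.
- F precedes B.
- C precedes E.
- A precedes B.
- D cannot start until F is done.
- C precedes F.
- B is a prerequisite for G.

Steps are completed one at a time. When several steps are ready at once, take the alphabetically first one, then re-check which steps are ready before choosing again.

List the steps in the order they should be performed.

A, C, E, F, D, H, B, G

A, C and H have no prerequisites; A has the earlier label, so A is first.
Ready: C and H. C has the earlier label → C.
E and F now also ready, so the ready set is {E, F, H}; E has the earlier label → E.
Now F and H have their prerequisites met. F has the earlier label, so F next.
Now D and H have their prerequisites met. D has the earlier label, so D next.
Next only H has its prerequisites met → H.
B needed A, F and H, now all done → B.
Next only G has its prerequisites met → G.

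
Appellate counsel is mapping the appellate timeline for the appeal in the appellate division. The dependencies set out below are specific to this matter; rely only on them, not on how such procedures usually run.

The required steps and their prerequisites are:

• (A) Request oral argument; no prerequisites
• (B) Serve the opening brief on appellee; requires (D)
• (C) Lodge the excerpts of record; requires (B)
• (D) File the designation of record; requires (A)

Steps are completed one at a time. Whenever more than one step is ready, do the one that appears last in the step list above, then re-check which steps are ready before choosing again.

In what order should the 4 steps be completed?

(A) has no prerequisites → (A) first.
(D) needed (A), now all done → (D).
Next only (B) has its prerequisites met → (B).
(C) needed (B), now all done → (C).

(A) (D) (B) (C)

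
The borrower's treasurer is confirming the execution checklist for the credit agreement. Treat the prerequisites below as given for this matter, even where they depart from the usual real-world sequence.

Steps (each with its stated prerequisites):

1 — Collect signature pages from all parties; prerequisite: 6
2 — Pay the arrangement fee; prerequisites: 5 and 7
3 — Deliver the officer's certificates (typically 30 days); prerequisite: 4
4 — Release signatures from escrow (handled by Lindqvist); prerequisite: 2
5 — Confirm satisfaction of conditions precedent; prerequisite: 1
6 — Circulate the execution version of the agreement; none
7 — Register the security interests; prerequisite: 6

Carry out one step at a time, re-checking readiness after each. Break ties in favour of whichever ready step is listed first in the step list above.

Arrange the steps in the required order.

6 is the only step with nothing outstanding, so it goes first.
1 and 7 are both available; 1 is listed earlier → 1.
5 now also ready, so the ready set is {5, 7}; 5 is listed earlier → 5.
7 needed 6, now all done → 7.
2 needed 5 and 7, now all done → 2.
That leaves 4 as the only ready step → 4.
Next only 3 has its prerequisites met → 3.

6, 1, 5, 7, 2, 4, 3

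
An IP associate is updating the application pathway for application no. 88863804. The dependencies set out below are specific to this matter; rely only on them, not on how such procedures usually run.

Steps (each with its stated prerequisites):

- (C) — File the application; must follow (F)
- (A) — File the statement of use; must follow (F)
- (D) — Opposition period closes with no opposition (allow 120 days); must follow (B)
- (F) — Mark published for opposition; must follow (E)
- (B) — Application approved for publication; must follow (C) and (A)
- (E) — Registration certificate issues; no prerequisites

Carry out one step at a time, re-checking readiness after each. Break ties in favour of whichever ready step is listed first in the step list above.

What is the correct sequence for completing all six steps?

(E) (F) (C) (A) (B) (D)

(E) is the only step with nothing outstanding, so it goes first.
(F) needed (E), now all done → (F).
Ready: (C) and (A). (C) is listed earlier → (C).
(A) needed (F), now all done → (A).
That leaves (B) as the only ready step → (B).
(D) is the only step now ready → (D).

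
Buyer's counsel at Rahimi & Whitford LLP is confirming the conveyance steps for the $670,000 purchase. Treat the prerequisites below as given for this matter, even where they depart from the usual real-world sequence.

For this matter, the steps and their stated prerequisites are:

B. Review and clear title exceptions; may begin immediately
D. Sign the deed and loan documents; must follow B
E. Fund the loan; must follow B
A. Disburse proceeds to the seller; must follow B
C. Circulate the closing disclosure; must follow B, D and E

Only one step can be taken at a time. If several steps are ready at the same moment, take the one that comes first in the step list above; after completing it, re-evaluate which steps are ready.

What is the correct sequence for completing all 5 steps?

B, D, E, A, C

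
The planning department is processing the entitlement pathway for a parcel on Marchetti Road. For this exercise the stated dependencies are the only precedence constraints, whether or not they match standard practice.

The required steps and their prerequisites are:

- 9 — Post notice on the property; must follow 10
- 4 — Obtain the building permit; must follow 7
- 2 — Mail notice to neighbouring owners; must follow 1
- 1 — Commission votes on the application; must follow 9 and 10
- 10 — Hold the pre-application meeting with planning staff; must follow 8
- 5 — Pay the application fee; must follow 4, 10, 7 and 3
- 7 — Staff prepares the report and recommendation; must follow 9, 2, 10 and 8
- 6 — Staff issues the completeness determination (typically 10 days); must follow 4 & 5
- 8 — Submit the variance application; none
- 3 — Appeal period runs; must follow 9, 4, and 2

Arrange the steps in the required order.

8 is the only step with nothing outstanding, so it goes first.
10 is the only step now ready → 10.
9 needed 10, now all done → 9.
1 needed 9 and 10, now all done → 1.
2 is the only step now ready → 2.
Next only 7 has its prerequisites met → 7.
Next only 4 has its prerequisites met → 4.
3 needed 9, 4 and 2, now all done → 3.
5 is the only step now ready → 5.
6 needed 4 and 5, now all done → 6.

8 → 10 → 9 → 1 → 2 → 7 → 4 → 3 → 5 → 6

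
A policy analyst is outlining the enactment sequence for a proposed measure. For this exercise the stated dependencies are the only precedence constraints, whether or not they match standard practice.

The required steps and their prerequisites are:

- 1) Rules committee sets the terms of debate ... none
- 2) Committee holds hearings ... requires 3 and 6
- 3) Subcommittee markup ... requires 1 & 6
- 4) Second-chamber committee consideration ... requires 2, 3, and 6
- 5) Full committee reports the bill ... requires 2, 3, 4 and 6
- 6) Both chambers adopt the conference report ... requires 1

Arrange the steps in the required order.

Only 1 has no prerequisites, so it is first.
6 needed 1, now all done → 6.
3 needed 1 and 6, now all done → 3.
2 needed 3 and 6, now all done → 2.
4 needed 2, 3 and 6, now all done → 4.
Next only 5 has its prerequisites met → 5.

1, 6, 3, 2, 4, 5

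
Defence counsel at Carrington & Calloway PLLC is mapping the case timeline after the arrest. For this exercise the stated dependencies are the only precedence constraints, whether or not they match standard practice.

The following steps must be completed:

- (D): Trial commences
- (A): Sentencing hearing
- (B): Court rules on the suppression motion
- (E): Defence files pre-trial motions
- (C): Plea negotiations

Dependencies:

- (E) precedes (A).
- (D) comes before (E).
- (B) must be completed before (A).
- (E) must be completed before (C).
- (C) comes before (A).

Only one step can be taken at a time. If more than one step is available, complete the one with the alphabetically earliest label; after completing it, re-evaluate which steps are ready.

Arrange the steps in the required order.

(B) → (D) → (E) → (C) → (A)

(B) and (D) have no prerequisites; (B) has the earlier label, so (B) is first.
Next only (D) has its prerequisites met → (D).
Next only (E) has its prerequisites met → (E).
(C) is the only step now ready → (C).
(A) needed (B), (C) and (E), now all done → (A).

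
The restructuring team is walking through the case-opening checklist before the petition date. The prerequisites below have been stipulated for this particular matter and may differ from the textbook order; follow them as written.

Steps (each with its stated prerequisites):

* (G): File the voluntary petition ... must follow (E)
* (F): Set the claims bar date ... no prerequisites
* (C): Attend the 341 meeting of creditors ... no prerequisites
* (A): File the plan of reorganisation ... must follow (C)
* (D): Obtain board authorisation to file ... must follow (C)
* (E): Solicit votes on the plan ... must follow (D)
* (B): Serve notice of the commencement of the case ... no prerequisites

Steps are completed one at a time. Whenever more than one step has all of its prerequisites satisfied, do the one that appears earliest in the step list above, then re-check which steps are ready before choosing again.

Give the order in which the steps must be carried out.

(F), (C), (A), (D), (E), (G), (B)

Nothing is required for (F), (C) and (B). (F) is listed earlier → (F) first.
Ready: (C) and (B). (C) is listed earlier → (C).
Now (A), (D) and (B) have their prerequisites met. (A) is listed earlier, so (A) next.
Ready: (D) and (B). (D) is listed earlier → (D).
Now (E) and (B) have their prerequisites met. (E) is listed earlier, so (E) next.
Now (G) and (B) have their prerequisites met. (G) is listed earlier, so (G) next.
That leaves (B) as the only ready step → (B).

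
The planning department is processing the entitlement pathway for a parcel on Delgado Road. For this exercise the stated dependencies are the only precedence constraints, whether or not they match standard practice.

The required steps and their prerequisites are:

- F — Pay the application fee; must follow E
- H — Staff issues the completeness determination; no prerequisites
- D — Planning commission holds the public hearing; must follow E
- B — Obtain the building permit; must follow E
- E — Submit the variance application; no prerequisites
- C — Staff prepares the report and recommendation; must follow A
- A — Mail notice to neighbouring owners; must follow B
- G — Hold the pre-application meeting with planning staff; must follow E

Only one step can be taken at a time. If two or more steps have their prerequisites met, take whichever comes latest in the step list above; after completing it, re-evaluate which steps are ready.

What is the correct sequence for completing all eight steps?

Nothing is required for E and H. E is listed later → E first.
G, B, D and F now also ready, so the ready set is {G, B, D, H, F}; G is listed later → G.
Now B, D, H and F have their prerequisites met. B is listed later, so B next.
Now A, D, H and F have their prerequisites met. A is listed later, so A next.
C, D, H and F are all available; C is listed later → C.
Ready: D, H and F. D is listed later → D.
H and F are both available; H is listed later → H.
F needed E, now all done → F.

E → G → B → A → C → D → H → F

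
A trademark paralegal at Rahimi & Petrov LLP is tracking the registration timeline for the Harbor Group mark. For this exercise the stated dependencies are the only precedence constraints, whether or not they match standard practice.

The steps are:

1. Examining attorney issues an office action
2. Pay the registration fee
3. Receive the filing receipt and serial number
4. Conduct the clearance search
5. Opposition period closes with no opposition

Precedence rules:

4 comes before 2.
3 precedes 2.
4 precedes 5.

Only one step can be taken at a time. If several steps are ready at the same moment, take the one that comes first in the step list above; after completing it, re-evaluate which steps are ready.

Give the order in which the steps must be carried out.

1, 3, 4, 2, 5

1, 3 and 4 have no prerequisites; 1 is listed earlier, so 1 is first.
Now 3 and 4 have their prerequisites met. 3 is listed earlier, so 3 next.
That leaves 4 as the only ready step → 4.
Ready: 2 and 5. 2 is listed earlier → 2.
5 is the only step now ready → 5.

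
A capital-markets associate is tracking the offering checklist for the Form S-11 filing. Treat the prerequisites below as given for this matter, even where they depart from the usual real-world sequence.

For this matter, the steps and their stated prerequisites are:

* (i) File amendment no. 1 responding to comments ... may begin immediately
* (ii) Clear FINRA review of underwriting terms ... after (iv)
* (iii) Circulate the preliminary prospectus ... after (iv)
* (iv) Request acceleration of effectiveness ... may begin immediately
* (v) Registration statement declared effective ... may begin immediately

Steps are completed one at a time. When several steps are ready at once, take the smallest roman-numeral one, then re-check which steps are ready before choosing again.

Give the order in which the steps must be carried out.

(i), (iv) and (v) have no prerequisites; (i) has the earlier label, so (i) is first.
Now (iv) and (v) have their prerequisites met. (iv) has the earlier label, so (iv) next.
(ii) and (iii) now also ready, so the ready set is {(ii), (iii), (v)}; (ii) has the earlier label → (ii).
Now (iii) and (v) have their prerequisites met. (iii) has the earlier label, so (iii) next.
That leaves (v) as the only ready step → (v).

(i), (iv), (ii), (iii), (v)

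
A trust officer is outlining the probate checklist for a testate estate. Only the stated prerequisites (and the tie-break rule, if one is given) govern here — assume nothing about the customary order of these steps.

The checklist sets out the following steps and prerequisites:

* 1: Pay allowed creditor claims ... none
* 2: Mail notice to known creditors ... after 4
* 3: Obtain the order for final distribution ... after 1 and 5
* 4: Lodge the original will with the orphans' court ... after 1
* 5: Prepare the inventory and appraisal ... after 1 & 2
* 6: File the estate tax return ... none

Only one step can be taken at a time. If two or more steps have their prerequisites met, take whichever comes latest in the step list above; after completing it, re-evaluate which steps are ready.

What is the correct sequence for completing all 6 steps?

6, 1, 4, 2, 5, 3

6 and 1 have no prerequisites; 6 is listed later, so 6 is first.
That leaves 1 as the only ready step → 1.
That leaves 4 as the only ready step → 4.
2 needed 4, now all done → 2.
5 needed 2 and 1, now all done → 5.
3 needed 5 and 1, now all done → 3.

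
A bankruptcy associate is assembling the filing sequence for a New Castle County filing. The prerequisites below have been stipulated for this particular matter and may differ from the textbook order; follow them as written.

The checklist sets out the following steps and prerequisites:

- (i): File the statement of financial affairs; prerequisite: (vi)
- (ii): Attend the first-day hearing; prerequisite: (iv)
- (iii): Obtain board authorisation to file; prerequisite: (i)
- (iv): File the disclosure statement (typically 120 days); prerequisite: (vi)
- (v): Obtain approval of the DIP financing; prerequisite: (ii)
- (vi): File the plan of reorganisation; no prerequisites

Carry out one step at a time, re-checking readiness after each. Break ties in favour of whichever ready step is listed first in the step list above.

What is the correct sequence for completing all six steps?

Only (vi) has no prerequisites, so it is first.
Now (i) and (iv) have their prerequisites met. (i) is listed earlier, so (i) next.
(iii) now also ready, so the ready set is {(iii), (iv)}; (iii) is listed earlier → (iii).
(iv) needed (vi), now all done → (iv).
(ii) needed (iv), now all done → (ii).
That leaves (v) as the only ready step → (v).

(vi) → (i) → (iii) → (iv) → (ii) → (v)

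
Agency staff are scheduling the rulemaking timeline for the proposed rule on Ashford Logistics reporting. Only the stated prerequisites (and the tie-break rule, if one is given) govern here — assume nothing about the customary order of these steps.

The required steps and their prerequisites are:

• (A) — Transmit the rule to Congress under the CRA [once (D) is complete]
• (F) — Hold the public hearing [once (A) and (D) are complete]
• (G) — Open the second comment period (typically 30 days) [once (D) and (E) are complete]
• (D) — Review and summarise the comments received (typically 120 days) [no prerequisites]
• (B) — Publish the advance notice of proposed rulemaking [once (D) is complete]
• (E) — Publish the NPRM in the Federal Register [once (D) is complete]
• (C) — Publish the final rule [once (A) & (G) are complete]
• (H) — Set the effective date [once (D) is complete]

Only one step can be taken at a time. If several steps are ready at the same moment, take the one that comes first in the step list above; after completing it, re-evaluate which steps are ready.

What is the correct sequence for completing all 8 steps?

(D), (A), (F), (B), (E), (G), (C), (H)

Only (D) has no prerequisites, so it is first.
Ready: (A), (B), (E) and (H). (A) is listed earlier → (A).
Ready: (F), (B), (E) and (H). (F) is listed earlier → (F).
Now (B), (E) and (H) have their prerequisites met. (B) is listed earlier, so (B) next.
Now (E) and (H) have their prerequisites met. (E) is listed earlier, so (E) next.
Ready: (G) and (H). (G) is listed earlier → (G).
Ready: (C) and (H). (C) is listed earlier → (C).
(H) needed (D), now all done → (H).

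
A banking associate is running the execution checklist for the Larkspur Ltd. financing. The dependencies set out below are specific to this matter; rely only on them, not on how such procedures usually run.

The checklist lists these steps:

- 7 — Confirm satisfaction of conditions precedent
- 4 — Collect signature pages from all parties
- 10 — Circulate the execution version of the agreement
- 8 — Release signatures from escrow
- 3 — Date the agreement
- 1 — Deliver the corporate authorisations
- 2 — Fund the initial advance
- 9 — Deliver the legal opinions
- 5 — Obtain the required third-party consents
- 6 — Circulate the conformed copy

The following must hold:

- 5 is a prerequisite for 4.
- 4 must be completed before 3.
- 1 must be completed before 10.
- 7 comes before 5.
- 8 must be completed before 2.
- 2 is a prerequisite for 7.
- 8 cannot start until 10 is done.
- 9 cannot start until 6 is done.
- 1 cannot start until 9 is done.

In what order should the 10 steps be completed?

Only 6 has no prerequisites, so it is first.
Next only 9 has its prerequisites met → 9.
1 is the only step now ready → 1.
10 needed 1, now all done → 10.
That leaves 8 as the only ready step → 8.
2 needed 8, now all done → 2.
7 needed 2, now all done → 7.
5 needed 7, now all done → 5.
4 needed 5, now all done → 4.
3 needed 4, now all done → 3.

6, 9, 1, 10, 8, 2, 7, 5, 4, 3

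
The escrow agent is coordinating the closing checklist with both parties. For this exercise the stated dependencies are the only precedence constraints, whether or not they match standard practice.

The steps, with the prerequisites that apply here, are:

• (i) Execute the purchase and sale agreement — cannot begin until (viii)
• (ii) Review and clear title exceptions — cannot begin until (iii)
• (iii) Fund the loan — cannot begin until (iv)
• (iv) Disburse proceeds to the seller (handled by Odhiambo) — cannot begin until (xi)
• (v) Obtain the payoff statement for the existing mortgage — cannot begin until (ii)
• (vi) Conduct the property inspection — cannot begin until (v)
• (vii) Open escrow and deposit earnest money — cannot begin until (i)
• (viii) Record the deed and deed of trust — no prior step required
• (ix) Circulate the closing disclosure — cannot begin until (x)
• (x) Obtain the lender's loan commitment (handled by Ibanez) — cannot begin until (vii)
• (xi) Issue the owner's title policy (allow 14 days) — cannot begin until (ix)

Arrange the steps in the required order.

Only (viii) has no prerequisites, so it is first.
Next only (i) has its prerequisites met → (i).
(vii) needed (i), now all done → (vii).
That leaves (x) as the only ready step → (x).
That leaves (ix) as the only ready step → (ix).
(xi) needed (ix), now all done → (xi).
(iv) is the only step now ready → (iv).
(iii) needed (iv), now all done → (iii).
That leaves (ii) as the only ready step → (ii).
That leaves (v) as the only ready step → (v).
(vi) needed (v), now all done → (vi).

(viii), (i), (vii), (x), (ix), (xi), (iv), (iii), (ii), (v), (vi)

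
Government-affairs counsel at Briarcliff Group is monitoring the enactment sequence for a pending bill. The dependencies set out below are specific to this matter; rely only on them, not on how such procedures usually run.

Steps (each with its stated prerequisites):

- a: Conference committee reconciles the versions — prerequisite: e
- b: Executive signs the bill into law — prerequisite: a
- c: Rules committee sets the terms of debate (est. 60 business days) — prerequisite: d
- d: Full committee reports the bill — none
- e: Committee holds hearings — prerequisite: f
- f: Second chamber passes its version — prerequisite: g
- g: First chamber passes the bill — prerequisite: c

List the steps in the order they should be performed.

d c g f e a b

d is the only step with nothing outstanding, so it goes first.
That leaves c as the only ready step → c.
g needed c, now all done → g.
That leaves f as the only ready step → f.
e is the only step now ready → e.
Next only a has its prerequisites met → a.
b needed a, now all done → b.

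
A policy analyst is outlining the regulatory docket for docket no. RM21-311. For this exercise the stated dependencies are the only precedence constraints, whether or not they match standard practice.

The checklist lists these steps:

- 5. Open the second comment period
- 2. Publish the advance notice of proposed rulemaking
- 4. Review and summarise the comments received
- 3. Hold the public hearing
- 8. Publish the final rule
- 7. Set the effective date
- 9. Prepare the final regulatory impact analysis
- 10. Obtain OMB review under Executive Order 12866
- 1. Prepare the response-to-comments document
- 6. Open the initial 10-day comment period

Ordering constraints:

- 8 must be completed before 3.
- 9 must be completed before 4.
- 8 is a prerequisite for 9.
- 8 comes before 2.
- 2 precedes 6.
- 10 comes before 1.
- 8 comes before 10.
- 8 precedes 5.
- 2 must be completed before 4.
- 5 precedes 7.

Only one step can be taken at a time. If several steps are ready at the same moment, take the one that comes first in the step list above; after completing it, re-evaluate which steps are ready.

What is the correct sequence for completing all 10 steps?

8 5 2 3 7 9 4 10 1 6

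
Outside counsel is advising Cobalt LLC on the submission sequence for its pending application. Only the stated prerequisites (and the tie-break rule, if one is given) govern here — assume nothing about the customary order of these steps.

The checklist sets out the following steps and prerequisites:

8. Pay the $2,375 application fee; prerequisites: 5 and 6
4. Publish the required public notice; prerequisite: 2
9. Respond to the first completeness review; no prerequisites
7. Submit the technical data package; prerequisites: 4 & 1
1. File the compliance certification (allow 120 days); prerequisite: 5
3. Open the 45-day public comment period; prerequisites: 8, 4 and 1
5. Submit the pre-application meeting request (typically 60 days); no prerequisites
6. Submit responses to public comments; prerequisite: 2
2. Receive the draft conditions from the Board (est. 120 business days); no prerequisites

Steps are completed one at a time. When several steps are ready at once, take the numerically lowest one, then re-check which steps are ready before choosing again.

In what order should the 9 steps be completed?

Nothing is required for 2, 5 and 9. 2 has the earlier label → 2 first.
4, 5, 6 and 9 are all available; 4 has the earlier label → 4.
5, 6 and 9 are all available; 5 has the earlier label → 5.
1 now also ready, so the ready set is {1, 6, 9}; 1 has the earlier label → 1.
Ready: 6, 7 and 9. 6 has the earlier label → 6.
8 now also ready, so the ready set is {7, 8, 9}; 7 has the earlier label → 7.
Ready: 8 and 9. 8 has the earlier label → 8.
Ready: 3 and 9. 3 has the earlier label → 3.
That leaves 9 as the only ready step → 9.

2 → 4 → 5 → 1 → 6 → 7 → 8 → 3 → 9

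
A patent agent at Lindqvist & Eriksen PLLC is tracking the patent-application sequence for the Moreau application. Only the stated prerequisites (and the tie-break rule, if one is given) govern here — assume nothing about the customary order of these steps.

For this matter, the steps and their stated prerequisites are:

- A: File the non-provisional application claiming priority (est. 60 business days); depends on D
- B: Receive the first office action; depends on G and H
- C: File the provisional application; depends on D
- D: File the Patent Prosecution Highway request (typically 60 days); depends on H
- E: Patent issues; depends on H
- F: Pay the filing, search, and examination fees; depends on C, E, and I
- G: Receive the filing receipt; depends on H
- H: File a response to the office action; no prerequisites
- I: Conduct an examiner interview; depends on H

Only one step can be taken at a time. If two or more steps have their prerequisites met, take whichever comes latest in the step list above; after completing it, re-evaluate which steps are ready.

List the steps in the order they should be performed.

H is the only step with nothing outstanding, so it goes first.
Now I, G, E and D have their prerequisites met. I is listed later, so I next.
Ready: G, E and D. G is listed later → G.
Ready: E, D and B. E is listed later → E.
Ready: D and B. D is listed later → D.
C, B and A are all available; C is listed later → C.
Ready: F, B and A. F is listed later → F.
Ready: B and A. B is listed later → B.
A needed D, now all done → A.

H, I, G, E, D, C, F, B, A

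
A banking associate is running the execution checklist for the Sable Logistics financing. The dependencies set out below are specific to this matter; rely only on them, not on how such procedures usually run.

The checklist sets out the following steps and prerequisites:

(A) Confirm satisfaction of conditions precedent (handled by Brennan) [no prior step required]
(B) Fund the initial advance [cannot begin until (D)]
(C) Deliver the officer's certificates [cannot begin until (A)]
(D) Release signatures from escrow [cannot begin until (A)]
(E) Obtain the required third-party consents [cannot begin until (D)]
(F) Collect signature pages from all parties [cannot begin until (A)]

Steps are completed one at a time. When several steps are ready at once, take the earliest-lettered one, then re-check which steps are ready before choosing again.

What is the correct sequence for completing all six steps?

(A) has no prerequisites → (A) first.
(C), (D) and (F) are all available; (C) has the earlier label → (C).
Now (D) and (F) have their prerequisites met. (D) has the earlier label, so (D) next.
(B) and (E) now also ready, so the ready set is {(B), (E), (F)}; (B) has the earlier label → (B).
Now (E) and (F) have their prerequisites met. (E) has the earlier label, so (E) next.
(F) needed (A), now all done → (F).

(A) → (C) → (D) → (B) → (E) → (F)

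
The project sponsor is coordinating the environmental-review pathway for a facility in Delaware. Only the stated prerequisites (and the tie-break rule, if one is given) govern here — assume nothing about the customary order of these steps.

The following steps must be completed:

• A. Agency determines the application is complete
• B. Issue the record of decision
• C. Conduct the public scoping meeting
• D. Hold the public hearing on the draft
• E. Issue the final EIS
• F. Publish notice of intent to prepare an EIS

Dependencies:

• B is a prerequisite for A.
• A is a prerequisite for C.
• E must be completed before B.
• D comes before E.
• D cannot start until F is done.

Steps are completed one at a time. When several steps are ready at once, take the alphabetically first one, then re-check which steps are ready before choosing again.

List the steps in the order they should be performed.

F, D, E, B, A, C

Only F has no prerequisites, so it is first.
Next only D has its prerequisites met → D.
E needed D, now all done → E.
Next only B has its prerequisites met → B.
Next only A has its prerequisites met → A.
C needed A, now all done → C.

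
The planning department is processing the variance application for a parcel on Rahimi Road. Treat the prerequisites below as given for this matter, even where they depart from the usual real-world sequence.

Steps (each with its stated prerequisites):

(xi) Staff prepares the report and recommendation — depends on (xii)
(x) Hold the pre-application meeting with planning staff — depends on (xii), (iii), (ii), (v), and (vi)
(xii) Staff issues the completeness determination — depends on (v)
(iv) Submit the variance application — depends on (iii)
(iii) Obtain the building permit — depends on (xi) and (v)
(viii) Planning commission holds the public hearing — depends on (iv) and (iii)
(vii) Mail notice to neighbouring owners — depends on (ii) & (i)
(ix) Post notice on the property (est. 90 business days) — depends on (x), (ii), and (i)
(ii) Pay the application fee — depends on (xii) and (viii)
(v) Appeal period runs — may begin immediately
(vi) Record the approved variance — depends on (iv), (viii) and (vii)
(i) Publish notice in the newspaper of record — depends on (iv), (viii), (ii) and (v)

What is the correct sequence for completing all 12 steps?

Only (v) has no prerequisites, so it is first.
Next only (xii) has its prerequisites met → (xii).
(xi) needed (xii), now all done → (xi).
Next only (iii) has its prerequisites met → (iii).
That leaves (iv) as the only ready step → (iv).
That leaves (viii) as the only ready step → (viii).
(ii) needed (xii) and (viii), now all done → (ii).
(i) is the only step now ready → (i).
Next only (vii) has its prerequisites met → (vii).
Next only (vi) has its prerequisites met → (vi).
(x) is the only step now ready → (x).
Next only (ix) has its prerequisites met → (ix).

(v), (xii), (xi), (iii), (iv), (viii), (ii), (i), (vii), (vi), (x), (ix)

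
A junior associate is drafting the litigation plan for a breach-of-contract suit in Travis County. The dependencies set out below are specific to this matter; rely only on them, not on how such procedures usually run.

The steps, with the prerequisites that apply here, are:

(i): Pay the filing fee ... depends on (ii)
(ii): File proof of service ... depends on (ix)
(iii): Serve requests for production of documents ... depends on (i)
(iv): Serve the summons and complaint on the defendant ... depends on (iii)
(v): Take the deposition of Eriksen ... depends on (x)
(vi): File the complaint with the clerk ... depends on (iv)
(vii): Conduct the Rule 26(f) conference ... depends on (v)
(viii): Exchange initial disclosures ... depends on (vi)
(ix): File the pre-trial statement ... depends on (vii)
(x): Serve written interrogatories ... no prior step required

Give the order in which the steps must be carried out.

(x) has no prerequisites → (x) first.
That leaves (v) as the only ready step → (v).
(vii) needed (v), now all done → (vii).
That leaves (ix) as the only ready step → (ix).
Next only (ii) has its prerequisites met → (ii).
That leaves (i) as the only ready step → (i).
Next only (iii) has its prerequisites met → (iii).
Next only (iv) has its prerequisites met → (iv).
(vi) needed (iv), now all done → (vi).
Next only (viii) has its prerequisites met → (viii).

(x), (v), (vii), (ix), (ii), (i), (iii), (iv), (vi), (viii)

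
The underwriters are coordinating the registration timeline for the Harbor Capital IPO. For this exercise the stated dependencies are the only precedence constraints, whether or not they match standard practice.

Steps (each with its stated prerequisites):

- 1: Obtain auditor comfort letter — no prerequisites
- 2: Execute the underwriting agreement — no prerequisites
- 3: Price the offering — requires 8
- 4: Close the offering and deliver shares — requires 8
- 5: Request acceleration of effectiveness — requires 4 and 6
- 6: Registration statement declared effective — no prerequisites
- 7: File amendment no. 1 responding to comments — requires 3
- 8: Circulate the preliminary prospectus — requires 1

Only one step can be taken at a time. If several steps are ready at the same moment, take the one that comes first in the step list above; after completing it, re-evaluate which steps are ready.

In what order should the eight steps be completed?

1 2 6 8 3 4 5 7

Nothing is required for 1, 2 and 6. 1 is listed earlier → 1 first.
Ready: 2, 6 and 8. 2 is listed earlier → 2.
Now 6 and 8 have their prerequisites met. 6 is listed earlier, so 6 next.
8 needed 1, now all done → 8.
Ready: 3 and 4. 3 is listed earlier → 3.
4 and 7 are both available; 4 is listed earlier → 4.
5 now also ready, so the ready set is {5, 7}; 5 is listed earlier → 5.
7 needed 3, now all done → 7.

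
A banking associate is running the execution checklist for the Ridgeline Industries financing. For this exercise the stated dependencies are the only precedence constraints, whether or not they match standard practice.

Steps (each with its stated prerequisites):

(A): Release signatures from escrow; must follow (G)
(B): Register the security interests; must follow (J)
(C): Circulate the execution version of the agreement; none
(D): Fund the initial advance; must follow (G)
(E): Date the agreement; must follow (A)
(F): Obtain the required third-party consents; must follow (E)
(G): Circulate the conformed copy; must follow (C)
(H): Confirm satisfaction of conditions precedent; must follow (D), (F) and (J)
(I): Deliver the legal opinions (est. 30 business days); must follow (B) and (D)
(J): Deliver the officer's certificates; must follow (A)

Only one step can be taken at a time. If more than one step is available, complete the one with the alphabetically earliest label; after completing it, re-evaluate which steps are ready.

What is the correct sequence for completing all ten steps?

(C) has no prerequisites → (C) first.
(G) needed (C), now all done → (G).
Ready: (A) and (D). (A) has the earlier label → (A).
(E) and (J) now also ready, so the ready set is {(D), (E), (J)}; (D) has the earlier label → (D).
Ready: (E) and (J). (E) has the earlier label → (E).
(F) and (J) are both available; (F) has the earlier label → (F).
(J) needed (A), now all done → (J).
(B) and (H) are both available; (B) has the earlier label → (B).
Ready: (H) and (I). (H) has the earlier label → (H).
Next only (I) has its prerequisites met → (I).

(C) → (G) → (A) → (D) → (E) → (F) → (J) → (B) → (H) → (I)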